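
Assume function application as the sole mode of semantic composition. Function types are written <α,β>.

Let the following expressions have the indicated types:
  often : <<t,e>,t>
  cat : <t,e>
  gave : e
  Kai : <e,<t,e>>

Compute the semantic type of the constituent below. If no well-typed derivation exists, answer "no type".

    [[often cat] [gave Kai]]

e

[often cat]: <<t,e>,t> applied to <t,e> yields t.
[gave Kai]: <e,<t,e>> applied to e yields <t,e>.
[[often cat] [gave Kai]]: <t,e> applied to t yields e.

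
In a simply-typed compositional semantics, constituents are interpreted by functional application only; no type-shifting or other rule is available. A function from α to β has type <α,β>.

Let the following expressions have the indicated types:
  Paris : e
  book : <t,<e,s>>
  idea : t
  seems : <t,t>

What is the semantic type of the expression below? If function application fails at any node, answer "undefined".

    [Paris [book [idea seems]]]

[idea seems] — seems of type <t,t> combines with idea of type t: type t.
[book [idea seems]] — book of type <t,<e,s>> combines with [idea seems] of type t: type <e,s>.
[Paris [book [idea seems]]] — [book [idea seems]] of type <e,s> combines with Paris of type e: type s.

s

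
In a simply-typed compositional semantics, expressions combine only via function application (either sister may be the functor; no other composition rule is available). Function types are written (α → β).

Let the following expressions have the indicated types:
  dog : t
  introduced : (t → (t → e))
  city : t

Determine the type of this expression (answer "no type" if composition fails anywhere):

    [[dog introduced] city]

e

[dog introduced]: functor introduced : (t → (t → e)), argument dog : t; result (t → e).
[[dog introduced] city]: functor [dog introduced] : (t → e), argument city : t; result e.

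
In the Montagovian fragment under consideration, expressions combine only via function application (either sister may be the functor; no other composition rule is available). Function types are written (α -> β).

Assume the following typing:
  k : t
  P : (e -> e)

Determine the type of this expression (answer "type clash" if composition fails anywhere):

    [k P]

At [k P]: neither t nor (e -> e) can take the other as argument; the node is ill-typed.

type clash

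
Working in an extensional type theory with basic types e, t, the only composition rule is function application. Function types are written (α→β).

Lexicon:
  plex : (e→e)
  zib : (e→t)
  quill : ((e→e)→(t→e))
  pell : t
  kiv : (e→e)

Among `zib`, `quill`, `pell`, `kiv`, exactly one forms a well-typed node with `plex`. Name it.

zib : (e→t) — neither side's domain matches the other.
quill — combines: quill : ((e→e)→(t→e)) takes plex : (e→e) as argument, giving (t→e).
pell : t — neither side's domain matches the other.
kiv : (e→e) — neither side's domain matches the other.

quill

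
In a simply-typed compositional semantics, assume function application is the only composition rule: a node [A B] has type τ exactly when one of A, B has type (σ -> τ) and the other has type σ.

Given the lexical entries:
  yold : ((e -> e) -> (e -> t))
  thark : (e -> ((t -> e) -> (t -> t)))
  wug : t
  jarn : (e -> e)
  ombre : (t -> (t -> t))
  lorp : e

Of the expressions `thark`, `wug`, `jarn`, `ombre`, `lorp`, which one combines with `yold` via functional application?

thark : (e -> ((t -> e) -> (t -> t))) — no; yold wants (e -> e), and thark wants e.
wug : t — no; yold wants (e -> e), and wug wants nothing (atomic).
jarn — combines: yold : ((e -> e) -> (e -> t)) takes jarn : (e -> e) as argument, giving (e -> t).
ombre : (t -> (t -> t)) — no; yold wants (e -> e), and ombre wants t.
lorp : e — no; yold wants (e -> e), and lorp wants nothing (atomic).

jarn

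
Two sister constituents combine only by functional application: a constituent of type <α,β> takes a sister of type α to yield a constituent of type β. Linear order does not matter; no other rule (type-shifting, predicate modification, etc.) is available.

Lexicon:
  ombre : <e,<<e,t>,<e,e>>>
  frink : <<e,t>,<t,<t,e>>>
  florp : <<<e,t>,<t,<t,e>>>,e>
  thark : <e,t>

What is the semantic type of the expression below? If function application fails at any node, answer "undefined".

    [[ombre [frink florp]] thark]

[frink florp]: <<<e,t>,<t,<t,e>>>,e> applied to <<e,t>,<t,<t,e>>> yields e.
[ombre [frink florp]]: <e,<<e,t>,<e,e>>> applied to e yields <<e,t>,<e,e>>.
[[ombre [frink florp]] thark]: <<e,t>,<e,e>> applied to <e,t> yields <e,e>.

<e,e>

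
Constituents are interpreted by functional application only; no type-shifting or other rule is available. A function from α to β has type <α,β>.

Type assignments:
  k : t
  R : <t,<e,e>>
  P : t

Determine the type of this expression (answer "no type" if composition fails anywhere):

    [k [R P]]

[R P]: R is <t,<e,e>>, P is t; result <e,e>.
[k [R P]]: t and <e,e> cannot combine by function application — type clash.

no type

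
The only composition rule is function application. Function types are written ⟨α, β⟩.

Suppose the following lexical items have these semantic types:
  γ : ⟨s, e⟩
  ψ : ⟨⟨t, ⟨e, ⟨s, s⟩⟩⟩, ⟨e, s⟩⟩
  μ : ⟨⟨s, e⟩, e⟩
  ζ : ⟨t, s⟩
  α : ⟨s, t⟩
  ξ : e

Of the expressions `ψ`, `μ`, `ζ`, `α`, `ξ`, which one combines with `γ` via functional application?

ψ : ⟨⟨t, ⟨e, ⟨s, s⟩⟩⟩, ⟨e, s⟩⟩ — neither side's domain matches the other.
μ — combines: μ : ⟨⟨s, e⟩, e⟩ takes γ : ⟨s, e⟩ as argument, giving e.
ζ : ⟨t, s⟩ — neither side's domain matches the other.
α : ⟨s, t⟩ — neither side's domain matches the other.
ξ : e — neither side's domain matches the other.

μ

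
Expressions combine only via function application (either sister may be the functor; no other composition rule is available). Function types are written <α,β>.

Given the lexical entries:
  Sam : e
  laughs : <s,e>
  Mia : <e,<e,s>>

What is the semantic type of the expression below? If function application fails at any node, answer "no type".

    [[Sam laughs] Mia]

no type

At [Sam laughs]: neither e nor <s,e> can take the other as argument; the node is ill-typed.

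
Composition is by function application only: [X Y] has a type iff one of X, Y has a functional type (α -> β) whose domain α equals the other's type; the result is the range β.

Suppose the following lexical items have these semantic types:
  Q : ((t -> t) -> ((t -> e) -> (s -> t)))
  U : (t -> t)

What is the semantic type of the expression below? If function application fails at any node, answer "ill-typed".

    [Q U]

[Q U]: Q is ((t -> t) -> ((t -> e) -> (s -> t))), U is (t -> t); result ((t -> e) -> (s -> t)).

((t -> e) -> (s -> t))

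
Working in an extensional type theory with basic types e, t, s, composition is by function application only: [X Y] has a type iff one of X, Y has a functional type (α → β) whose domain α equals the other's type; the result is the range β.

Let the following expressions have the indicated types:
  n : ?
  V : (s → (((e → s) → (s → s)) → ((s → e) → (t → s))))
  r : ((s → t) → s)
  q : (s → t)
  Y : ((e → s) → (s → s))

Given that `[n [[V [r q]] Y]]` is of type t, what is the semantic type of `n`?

(((s → e) → (t → s)) → t)

For [n [[V [r q]] Y]] to have type t with [[V [r q]] Y] of type ((s → e) → (t → s)), n must be the function: n : (((s → e) → (t → s)) → t).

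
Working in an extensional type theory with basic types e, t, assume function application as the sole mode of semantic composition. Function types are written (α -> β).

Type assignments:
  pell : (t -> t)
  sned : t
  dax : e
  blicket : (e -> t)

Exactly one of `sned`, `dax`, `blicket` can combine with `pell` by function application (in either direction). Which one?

sned

sned — combines: pell : (t -> t) takes sned : t as argument, giving t.
dax : e — neither side's domain matches the other.
blicket : (e -> t) — neither side's domain matches the other.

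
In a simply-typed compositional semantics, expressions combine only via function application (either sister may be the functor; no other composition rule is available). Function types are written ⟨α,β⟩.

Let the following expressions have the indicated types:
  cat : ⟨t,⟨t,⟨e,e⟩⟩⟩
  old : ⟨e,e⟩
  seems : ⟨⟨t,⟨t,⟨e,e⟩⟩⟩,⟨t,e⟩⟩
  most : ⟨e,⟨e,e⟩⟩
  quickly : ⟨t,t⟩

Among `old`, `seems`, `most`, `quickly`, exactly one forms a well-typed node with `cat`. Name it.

old : ⟨e,e⟩ — no; cat wants t, and old wants e.
seems — combines: seems : ⟨⟨t,⟨t,⟨e,e⟩⟩⟩,⟨t,e⟩⟩ takes cat : ⟨t,⟨t,⟨e,e⟩⟩⟩ as argument, giving ⟨t,e⟩.
most : ⟨e,⟨e,e⟩⟩ — no; cat wants t, and most wants e.
quickly : ⟨t,t⟩ — no; cat wants t, and quickly wants t.

seems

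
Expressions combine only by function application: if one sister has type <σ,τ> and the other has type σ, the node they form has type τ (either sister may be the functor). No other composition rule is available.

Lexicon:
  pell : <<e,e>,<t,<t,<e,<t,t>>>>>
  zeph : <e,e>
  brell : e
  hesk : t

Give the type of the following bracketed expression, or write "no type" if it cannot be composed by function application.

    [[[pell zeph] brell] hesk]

no type

[pell zeph]: pell is <<e,e>,<t,<t,<e,<t,t>>>>>, zeph is <e,e>; result <t,<t,<e,<t,t>>>>.
At [[pell zeph] brell]: neither <t,<t,<e,<t,t>>>> nor e can take the other as argument; the node is ill-typed.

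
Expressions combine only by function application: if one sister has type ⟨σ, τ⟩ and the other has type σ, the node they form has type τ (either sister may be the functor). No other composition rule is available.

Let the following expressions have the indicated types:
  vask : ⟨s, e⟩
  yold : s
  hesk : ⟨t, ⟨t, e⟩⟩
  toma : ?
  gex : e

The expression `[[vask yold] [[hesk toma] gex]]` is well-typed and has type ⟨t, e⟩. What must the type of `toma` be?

For [[vask yold] [[hesk toma] gex]] to have type ⟨t, e⟩ with [vask yold] of type e, [[hesk toma] gex] must be the function: [[hesk toma] gex] : ⟨e, ⟨t, e⟩⟩.
For [[hesk toma] gex] to have type ⟨e, ⟨t, e⟩⟩ with gex of type e, [hesk toma] must be the function: [hesk toma] : ⟨e, ⟨e, ⟨t, e⟩⟩⟩.
For [hesk toma] to have type ⟨e, ⟨e, ⟨t, e⟩⟩⟩ with hesk of type ⟨t, ⟨t, e⟩⟩, toma must be the function: toma : ⟨⟨t, ⟨t, e⟩⟩, ⟨e, ⟨e, ⟨t, e⟩⟩⟩⟩.

⟨⟨t, ⟨t, e⟩⟩, ⟨e, ⟨e, ⟨t, e⟩⟩⟩⟩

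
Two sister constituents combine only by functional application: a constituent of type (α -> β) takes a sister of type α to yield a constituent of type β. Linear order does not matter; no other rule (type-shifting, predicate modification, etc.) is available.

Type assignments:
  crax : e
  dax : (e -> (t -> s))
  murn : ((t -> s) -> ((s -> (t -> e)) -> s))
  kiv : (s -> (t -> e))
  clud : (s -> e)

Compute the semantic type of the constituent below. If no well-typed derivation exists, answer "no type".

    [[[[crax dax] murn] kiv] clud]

e

[crax dax] — dax of type (e -> (t -> s)) combines with crax of type e: type (t -> s).
[[crax dax] murn] — murn of type ((t -> s) -> ((s -> (t -> e)) -> s)) combines with [crax dax] of type (t -> s): type ((s -> (t -> e)) -> s).
[[[crax dax] murn] kiv] — [[crax dax] murn] of type ((s -> (t -> e)) -> s) combines with kiv of type (s -> (t -> e)): type s.
[[[[crax dax] murn] kiv] clud] — clud of type (s -> e) combines with [[[crax dax] murn] kiv] of type s: type e.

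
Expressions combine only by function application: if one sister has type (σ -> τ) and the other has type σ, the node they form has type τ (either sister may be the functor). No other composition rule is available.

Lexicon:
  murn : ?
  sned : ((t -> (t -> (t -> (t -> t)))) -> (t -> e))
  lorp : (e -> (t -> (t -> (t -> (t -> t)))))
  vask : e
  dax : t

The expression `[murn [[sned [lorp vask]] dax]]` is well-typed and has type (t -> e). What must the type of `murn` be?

(e -> (t -> e))

[murn [[sned [lorp vask]] dax]] must have type (t -> e). The sister [[sned [lorp vask]] dax] has type e; that is not a function onto (t -> e), so murn must be the functor, of type (e -> (t -> e)).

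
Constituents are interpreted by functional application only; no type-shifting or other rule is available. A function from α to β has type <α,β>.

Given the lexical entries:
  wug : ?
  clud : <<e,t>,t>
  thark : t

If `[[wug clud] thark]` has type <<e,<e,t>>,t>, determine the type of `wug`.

[[wug clud] thark] is required to be <<e,<e,t>>,t>. thark : t cannot yield <<e,<e,t>>,t> as functor, so [wug clud] : <t,<<e,<e,t>>,t>>.
[wug clud] is required to be <t,<<e,<e,t>>,t>>. clud : <<e,t>,t> cannot yield <t,<<e,<e,t>>,t>> as functor, so wug : <<<e,t>,t>,<t,<<e,<e,t>>,t>>>.

<<<e,t>,t>,<t,<<e,<e,t>>,t>>>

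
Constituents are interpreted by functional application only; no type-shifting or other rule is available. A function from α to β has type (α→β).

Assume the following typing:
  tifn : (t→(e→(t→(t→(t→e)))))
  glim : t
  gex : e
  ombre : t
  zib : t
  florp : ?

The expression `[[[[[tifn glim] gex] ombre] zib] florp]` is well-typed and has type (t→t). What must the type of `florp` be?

((t→e)→(t→t))

[[[[[tifn glim] gex] ombre] zib] florp] is required to be (t→t). [[[[tifn glim] gex] ombre] zib] : (t→e) cannot yield (t→t) as functor, so florp : ((t→e)→(t→t)).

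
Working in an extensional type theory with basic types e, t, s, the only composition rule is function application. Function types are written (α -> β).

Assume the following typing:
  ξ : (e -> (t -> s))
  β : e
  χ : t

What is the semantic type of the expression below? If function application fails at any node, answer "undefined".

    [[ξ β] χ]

At [ξ β], ξ : (e -> (t -> s)) takes β : e, giving (t -> s).
At [[ξ β] χ], [ξ β] : (t -> s) takes χ : t, giving s.

s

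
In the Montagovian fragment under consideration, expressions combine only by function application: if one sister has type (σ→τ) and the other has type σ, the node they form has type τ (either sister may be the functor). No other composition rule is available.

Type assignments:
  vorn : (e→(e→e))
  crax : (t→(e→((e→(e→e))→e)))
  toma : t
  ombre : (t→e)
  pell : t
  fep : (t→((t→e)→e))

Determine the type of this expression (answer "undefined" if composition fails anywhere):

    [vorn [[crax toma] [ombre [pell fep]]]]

e

[crax toma] — crax of type (t→(e→((e→(e→e))→e))) combines with toma of type t: type (e→((e→(e→e))→e)).
[pell fep] — fep of type (t→((t→e)→e)) combines with pell of type t: type ((t→e)→e).
[ombre [pell fep]] — [pell fep] of type ((t→e)→e) combines with ombre of type (t→e): type e.
[[crax toma] [ombre [pell fep]]] — [crax toma] of type (e→((e→(e→e))→e)) combines with [ombre [pell fep]] of type e: type ((e→(e→e))→e).
[vorn [[crax toma] [ombre [pell fep]]]] — [[crax toma] [ombre [pell fep]]] of type ((e→(e→e))→e) combines with vorn of type (e→(e→e)): type e.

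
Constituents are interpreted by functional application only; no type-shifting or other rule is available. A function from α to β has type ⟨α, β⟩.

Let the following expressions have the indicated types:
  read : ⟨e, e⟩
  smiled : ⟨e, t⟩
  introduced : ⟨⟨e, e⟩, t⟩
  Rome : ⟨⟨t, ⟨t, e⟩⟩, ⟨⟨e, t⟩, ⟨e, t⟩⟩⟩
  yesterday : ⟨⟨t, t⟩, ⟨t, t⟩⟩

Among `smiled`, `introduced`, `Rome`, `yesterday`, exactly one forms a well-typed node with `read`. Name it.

smiled : ⟨e, t⟩ — read needs e; smiled needs e; neither fits.
introduced — combines: introduced : ⟨⟨e, e⟩, t⟩ takes read : ⟨e, e⟩ as argument, giving t.
Rome : ⟨⟨t, ⟨t, e⟩⟩, ⟨⟨e, t⟩, ⟨e, t⟩⟩⟩ — read needs e; Rome needs ⟨t, ⟨t, e⟩⟩; neither fits.
yesterday : ⟨⟨t, t⟩, ⟨t, t⟩⟩ — read needs e; yesterday needs ⟨t, t⟩; neither fits.

introduced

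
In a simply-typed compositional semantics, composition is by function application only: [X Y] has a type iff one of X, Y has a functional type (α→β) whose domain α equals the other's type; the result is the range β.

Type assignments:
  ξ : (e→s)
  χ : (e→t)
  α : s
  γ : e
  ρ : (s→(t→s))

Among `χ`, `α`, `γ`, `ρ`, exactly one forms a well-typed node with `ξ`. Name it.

χ : (e→t) — ξ needs e; χ needs e; neither fits.
α : s — ξ needs e; α needs nothing (atomic); neither fits.
γ — combines: ξ : (e→s) takes γ : e as argument, giving s.
ρ : (s→(t→s)) — ξ needs e; ρ needs s; neither fits.

γ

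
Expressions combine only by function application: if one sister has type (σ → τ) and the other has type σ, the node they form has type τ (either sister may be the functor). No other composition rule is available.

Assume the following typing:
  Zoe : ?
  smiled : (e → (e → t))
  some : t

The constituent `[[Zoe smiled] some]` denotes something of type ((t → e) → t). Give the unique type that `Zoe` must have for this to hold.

At [[Zoe smiled] some] (required: ((t → e) → t)): some is t, which is not a function with range ((t → e) → t); hence [Zoe smiled] is the functor — type (t → ((t → e) → t)).
At [Zoe smiled] (required: (t → ((t → e) → t))): smiled is (e → (e → t)), which is not a function with range (t → ((t → e) → t)); hence Zoe is the functor — type ((e → (e → t)) → (t → ((t → e) → t))).

((e → (e → t)) → (t → ((t → e) → t)))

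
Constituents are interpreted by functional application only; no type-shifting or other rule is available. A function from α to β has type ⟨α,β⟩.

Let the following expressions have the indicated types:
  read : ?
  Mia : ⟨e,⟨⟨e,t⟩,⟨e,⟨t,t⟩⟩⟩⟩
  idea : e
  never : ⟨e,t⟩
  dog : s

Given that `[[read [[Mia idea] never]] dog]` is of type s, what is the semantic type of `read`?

[[read [[Mia idea] never]] dog] is required to be s. dog : s cannot yield s as functor, so [read [[Mia idea] never]] : ⟨s,s⟩.
[read [[Mia idea] never]] is required to be ⟨s,s⟩. [[Mia idea] never] : ⟨e,⟨t,t⟩⟩ cannot yield ⟨s,s⟩ as functor, so read : ⟨⟨e,⟨t,t⟩⟩,⟨s,s⟩⟩.

⟨⟨e,⟨t,t⟩⟩,⟨s,s⟩⟩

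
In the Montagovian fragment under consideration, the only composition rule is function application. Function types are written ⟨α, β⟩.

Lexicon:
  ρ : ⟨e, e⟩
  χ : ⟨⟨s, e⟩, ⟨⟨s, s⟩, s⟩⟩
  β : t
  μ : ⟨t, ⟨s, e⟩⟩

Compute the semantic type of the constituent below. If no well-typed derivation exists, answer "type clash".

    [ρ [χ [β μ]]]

type clash

[β μ]: μ is ⟨t, ⟨s, e⟩⟩, β is t; result ⟨s, e⟩.
[χ [β μ]]: χ is ⟨⟨s, e⟩, ⟨⟨s, s⟩, s⟩⟩, [β μ] is ⟨s, e⟩; result ⟨⟨s, s⟩, s⟩.
[ρ [χ [β μ]]]: ⟨e, e⟩ and ⟨⟨s, s⟩, s⟩ cannot combine by function application — type clash.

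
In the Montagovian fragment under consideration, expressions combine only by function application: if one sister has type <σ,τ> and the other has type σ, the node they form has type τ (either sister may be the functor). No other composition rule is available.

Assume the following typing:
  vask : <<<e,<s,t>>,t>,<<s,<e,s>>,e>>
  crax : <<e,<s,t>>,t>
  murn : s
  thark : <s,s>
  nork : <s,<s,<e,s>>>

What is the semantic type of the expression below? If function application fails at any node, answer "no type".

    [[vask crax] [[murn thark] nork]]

e

[vask crax]: vask is <<<e,<s,t>>,t>,<<s,<e,s>>,e>>, crax is <<e,<s,t>>,t>; result <<s,<e,s>>,e>.
[murn thark]: thark is <s,s>, murn is s; result s.
[[murn thark] nork]: nork is <s,<s,<e,s>>>, [murn thark] is s; result <s,<e,s>>.
[[vask crax] [[murn thark] nork]]: [vask crax] is <<s,<e,s>>,e>, [[murn thark] nork] is <s,<e,s>>; result e.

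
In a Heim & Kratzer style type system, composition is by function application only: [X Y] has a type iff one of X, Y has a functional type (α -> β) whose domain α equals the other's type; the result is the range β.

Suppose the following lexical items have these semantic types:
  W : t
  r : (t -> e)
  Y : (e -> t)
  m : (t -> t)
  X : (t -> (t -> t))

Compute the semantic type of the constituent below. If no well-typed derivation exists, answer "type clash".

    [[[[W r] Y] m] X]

At [W r], r : (t -> e) takes W : t, giving e.
At [[W r] Y], Y : (e -> t) takes [W r] : e, giving t.
At [[[W r] Y] m], m : (t -> t) takes [[W r] Y] : t, giving t.
At [[[[W r] Y] m] X], X : (t -> (t -> t)) takes [[[W r] Y] m] : t, giving (t -> t).

(t -> t)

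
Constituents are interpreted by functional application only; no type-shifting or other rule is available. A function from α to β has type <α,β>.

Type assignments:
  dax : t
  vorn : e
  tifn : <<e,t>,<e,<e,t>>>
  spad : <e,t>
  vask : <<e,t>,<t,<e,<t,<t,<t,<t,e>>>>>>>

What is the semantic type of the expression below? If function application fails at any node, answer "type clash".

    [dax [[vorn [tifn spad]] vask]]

<e,<t,<t,<t,<t,e>>>>>

[tifn spad]: functor tifn : <<e,t>,<e,<e,t>>>, argument spad : <e,t>; result <e,<e,t>>.
[vorn [tifn spad]]: functor [tifn spad] : <e,<e,t>>, argument vorn : e; result <e,t>.
[[vorn [tifn spad]] vask]: functor vask : <<e,t>,<t,<e,<t,<t,<t,<t,e>>>>>>>, argument [vorn [tifn spad]] : <e,t>; result <t,<e,<t,<t,<t,<t,e>>>>>>.
[dax [[vorn [tifn spad]] vask]]: functor [[vorn [tifn spad]] vask] : <t,<e,<t,<t,<t,<t,e>>>>>>, argument dax : t; result <e,<t,<t,<t,<t,e>>>>>.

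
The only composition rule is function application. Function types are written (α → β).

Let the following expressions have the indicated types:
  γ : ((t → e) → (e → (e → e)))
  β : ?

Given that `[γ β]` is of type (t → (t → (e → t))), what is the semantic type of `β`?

(((t → e) → (e → (e → e))) → (t → (t → (e → t))))

[γ β] is required to be (t → (t → (e → t))). γ : ((t → e) → (e → (e → e))) cannot yield (t → (t → (e → t))) as functor, so β : (((t → e) → (e → (e → e))) → (t → (t → (e → t)))).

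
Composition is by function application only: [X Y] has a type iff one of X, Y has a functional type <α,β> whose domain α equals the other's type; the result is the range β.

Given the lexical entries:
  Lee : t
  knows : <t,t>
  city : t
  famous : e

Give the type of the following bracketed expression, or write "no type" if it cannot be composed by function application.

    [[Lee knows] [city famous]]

no type

[Lee knows]: knows is <t,t>, Lee is t; result t.
[city famous]: t with e — neither is a function whose domain matches the other; composition fails here.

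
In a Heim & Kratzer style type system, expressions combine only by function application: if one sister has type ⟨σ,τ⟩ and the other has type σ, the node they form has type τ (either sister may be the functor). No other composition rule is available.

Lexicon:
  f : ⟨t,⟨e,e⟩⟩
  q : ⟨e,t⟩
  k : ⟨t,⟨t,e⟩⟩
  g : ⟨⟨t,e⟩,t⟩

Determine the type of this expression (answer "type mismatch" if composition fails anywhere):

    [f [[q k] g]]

[q k]: ⟨e,t⟩ and ⟨t,⟨t,e⟩⟩ cannot combine by function application — type clash.

type mismatch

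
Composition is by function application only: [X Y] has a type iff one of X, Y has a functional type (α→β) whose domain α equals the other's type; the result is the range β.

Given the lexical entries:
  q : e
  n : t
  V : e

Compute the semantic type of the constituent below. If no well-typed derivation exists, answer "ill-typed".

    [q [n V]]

[n V]: t with e — neither is a function whose domain matches the other; composition fails here.

ill-typed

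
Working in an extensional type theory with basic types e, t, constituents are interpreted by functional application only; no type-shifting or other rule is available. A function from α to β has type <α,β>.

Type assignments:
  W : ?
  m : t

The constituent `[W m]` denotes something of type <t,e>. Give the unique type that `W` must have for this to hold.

[W m] must have type <t,e>. The sister m has type t; that is not a function onto <t,e>, so W must be the functor, of type <t,<t,e>>.

<t,<t,e>>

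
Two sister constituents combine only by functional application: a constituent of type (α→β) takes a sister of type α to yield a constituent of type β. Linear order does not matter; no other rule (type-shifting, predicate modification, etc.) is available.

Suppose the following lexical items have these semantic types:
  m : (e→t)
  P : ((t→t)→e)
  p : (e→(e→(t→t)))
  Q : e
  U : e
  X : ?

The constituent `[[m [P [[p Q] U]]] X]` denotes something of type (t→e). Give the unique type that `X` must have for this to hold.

(t→(t→e))

At [[m [P [[p Q] U]]] X] (required: (t→e)): [m [P [[p Q] U]]] is t, which is not a function with range (t→e); hence X is the functor — type (t→(t→e)).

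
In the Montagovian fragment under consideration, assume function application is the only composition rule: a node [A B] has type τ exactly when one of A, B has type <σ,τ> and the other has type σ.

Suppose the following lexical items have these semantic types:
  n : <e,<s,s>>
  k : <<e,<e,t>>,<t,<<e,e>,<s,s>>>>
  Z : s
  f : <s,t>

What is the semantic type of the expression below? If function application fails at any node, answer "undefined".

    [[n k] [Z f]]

At [n k]: neither <e,<s,s>> nor <<e,<e,t>>,<t,<<e,e>,<s,s>>>> can take the other as argument; the node is ill-typed.

undefined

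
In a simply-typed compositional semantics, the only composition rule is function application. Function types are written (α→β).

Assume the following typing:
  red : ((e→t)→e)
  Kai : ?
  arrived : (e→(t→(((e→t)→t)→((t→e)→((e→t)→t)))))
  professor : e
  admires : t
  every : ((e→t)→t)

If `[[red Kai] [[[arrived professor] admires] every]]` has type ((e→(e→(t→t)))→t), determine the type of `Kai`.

[[red Kai] [[[arrived professor] admires] every]] must have type ((e→(e→(t→t)))→t). The sister [[[arrived professor] admires] every] has type ((t→e)→((e→t)→t)); that is not a function onto ((e→(e→(t→t)))→t), so [red Kai] must be the functor, of type (((t→e)→((e→t)→t))→((e→(e→(t→t)))→t)).
[red Kai] must have type (((t→e)→((e→t)→t))→((e→(e→(t→t)))→t)). The sister red has type ((e→t)→e); that is not a function onto (((t→e)→((e→t)→t))→((e→(e→(t→t)))→t)), so Kai must be the functor, of type (((e→t)→e)→(((t→e)→((e→t)→t))→((e→(e→(t→t)))→t))).

(((e→t)→e)→(((t→e)→((e→t)→t))→((e→(e→(t→t)))→t)))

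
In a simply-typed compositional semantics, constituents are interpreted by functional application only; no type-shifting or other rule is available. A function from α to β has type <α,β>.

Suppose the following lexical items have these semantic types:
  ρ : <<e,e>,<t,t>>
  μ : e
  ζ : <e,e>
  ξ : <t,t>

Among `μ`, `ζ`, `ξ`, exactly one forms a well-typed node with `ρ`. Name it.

μ : e — no; ρ wants <e,e>, and μ wants nothing (atomic).
ζ — combines: ρ : <<e,e>,<t,t>> takes ζ : <e,e> as argument, giving <t,t>.
ξ : <t,t> — no; ρ wants <e,e>, and ξ wants t.

ζ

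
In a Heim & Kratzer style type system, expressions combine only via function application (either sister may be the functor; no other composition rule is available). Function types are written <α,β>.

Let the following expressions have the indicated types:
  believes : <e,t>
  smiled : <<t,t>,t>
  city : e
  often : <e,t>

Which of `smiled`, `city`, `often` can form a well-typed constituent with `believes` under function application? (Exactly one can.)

city

smiled : <<t,t>,t> — neither side's domain matches the other.
city — combines: believes : <e,t> takes city : e as argument, giving t.
often : <e,t> — neither side's domain matches the other.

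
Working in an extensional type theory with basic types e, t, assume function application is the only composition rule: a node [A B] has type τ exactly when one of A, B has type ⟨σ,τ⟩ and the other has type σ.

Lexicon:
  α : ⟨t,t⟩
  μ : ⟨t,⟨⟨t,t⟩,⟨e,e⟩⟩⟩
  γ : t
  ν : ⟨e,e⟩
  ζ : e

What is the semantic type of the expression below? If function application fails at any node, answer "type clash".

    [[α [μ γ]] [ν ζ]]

[μ γ]: functor μ : ⟨t,⟨⟨t,t⟩,⟨e,e⟩⟩⟩, argument γ : t; result ⟨⟨t,t⟩,⟨e,e⟩⟩.
[α [μ γ]]: functor [μ γ] : ⟨⟨t,t⟩,⟨e,e⟩⟩, argument α : ⟨t,t⟩; result ⟨e,e⟩.
[ν ζ]: functor ν : ⟨e,e⟩, argument ζ : e; result e.
[[α [μ γ]] [ν ζ]]: functor [α [μ γ]] : ⟨e,e⟩, argument [ν ζ] : e; result e.

e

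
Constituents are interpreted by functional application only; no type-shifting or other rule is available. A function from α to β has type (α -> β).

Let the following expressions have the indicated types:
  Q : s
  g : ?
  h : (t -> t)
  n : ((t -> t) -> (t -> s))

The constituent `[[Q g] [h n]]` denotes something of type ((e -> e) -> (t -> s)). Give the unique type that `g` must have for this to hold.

(s -> ((t -> s) -> ((e -> e) -> (t -> s))))

[[Q g] [h n]] must have type ((e -> e) -> (t -> s)). The sister [h n] has type (t -> s); that is not a function onto ((e -> e) -> (t -> s)), so [Q g] must be the functor, of type ((t -> s) -> ((e -> e) -> (t -> s))).
[Q g] must have type ((t -> s) -> ((e -> e) -> (t -> s))). The sister Q has type s; that is not a function onto ((t -> s) -> ((e -> e) -> (t -> s))), so g must be the functor, of type (s -> ((t -> s) -> ((e -> e) -> (t -> s)))).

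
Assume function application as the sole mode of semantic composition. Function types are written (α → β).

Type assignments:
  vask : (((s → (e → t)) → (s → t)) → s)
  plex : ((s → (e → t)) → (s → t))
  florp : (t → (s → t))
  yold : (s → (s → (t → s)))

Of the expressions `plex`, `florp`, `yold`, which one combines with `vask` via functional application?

plex — combines: vask : (((s → (e → t)) → (s → t)) → s) takes plex : ((s → (e → t)) → (s → t)) as argument, giving s.
florp : (t → (s → t)) — no; vask wants ((s → (e → t)) → (s → t)), and florp wants t.
yold : (s → (s → (t → s))) — no; vask wants ((s → (e → t)) → (s → t)), and yold wants s.

plex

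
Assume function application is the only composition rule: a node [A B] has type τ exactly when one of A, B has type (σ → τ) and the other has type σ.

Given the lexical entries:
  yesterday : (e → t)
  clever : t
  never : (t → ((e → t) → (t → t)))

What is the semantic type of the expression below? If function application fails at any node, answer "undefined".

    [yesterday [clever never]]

[clever never]: functor never : (t → ((e → t) → (t → t))), argument clever : t; result ((e → t) → (t → t)).
[yesterday [clever never]]: functor [clever never] : ((e → t) → (t → t)), argument yesterday : (e → t); result (t → t).

(t → t)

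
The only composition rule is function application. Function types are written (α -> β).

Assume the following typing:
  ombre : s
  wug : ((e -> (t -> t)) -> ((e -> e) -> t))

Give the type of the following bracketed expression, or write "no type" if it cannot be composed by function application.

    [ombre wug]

no type

At [ombre wug]: neither s nor ((e -> (t -> t)) -> ((e -> e) -> t)) can take the other as argument; the node is ill-typed.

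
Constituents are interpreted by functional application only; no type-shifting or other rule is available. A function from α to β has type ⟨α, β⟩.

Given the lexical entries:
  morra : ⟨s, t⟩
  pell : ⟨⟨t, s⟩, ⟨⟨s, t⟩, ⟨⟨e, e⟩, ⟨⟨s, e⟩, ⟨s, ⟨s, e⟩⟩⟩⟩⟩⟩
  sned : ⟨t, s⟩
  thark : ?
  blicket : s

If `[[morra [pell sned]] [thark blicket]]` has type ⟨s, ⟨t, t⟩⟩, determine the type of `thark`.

[[morra [pell sned]] [thark blicket]] must have type ⟨s, ⟨t, t⟩⟩. The sister [morra [pell sned]] has type ⟨⟨e, e⟩, ⟨⟨s, e⟩, ⟨s, ⟨s, e⟩⟩⟩⟩; that is not a function onto ⟨s, ⟨t, t⟩⟩, so [thark blicket] must be the functor, of type ⟨⟨⟨e, e⟩, ⟨⟨s, e⟩, ⟨s, ⟨s, e⟩⟩⟩⟩, ⟨s, ⟨t, t⟩⟩⟩.
[thark blicket] must have type ⟨⟨⟨e, e⟩, ⟨⟨s, e⟩, ⟨s, ⟨s, e⟩⟩⟩⟩, ⟨s, ⟨t, t⟩⟩⟩. The sister blicket has type s; that is not a function onto ⟨⟨⟨e, e⟩, ⟨⟨s, e⟩, ⟨s, ⟨s, e⟩⟩⟩⟩, ⟨s, ⟨t, t⟩⟩⟩, so thark must be the functor, of type ⟨s, ⟨⟨⟨e, e⟩, ⟨⟨s, e⟩, ⟨s, ⟨s, e⟩⟩⟩⟩, ⟨s, ⟨t, t⟩⟩⟩⟩.

⟨s, ⟨⟨⟨e, e⟩, ⟨⟨s, e⟩, ⟨s, ⟨s, e⟩⟩⟩⟩, ⟨s, ⟨t, t⟩⟩⟩⟩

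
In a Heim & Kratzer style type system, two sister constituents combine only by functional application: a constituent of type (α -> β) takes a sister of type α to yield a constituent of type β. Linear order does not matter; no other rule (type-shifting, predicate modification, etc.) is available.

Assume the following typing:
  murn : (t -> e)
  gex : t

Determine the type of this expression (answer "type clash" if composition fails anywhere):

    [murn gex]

e

[murn gex] — murn of type (t -> e) combines with gex of type t: type e.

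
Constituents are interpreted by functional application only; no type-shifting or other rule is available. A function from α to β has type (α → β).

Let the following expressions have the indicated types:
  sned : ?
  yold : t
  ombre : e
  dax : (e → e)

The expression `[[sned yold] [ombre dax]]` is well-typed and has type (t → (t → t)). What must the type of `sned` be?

At [[sned yold] [ombre dax]] (required: (t → (t → t))): [ombre dax] is e, which is not a function with range (t → (t → t)); hence [sned yold] is the functor — type (e → (t → (t → t))).
At [sned yold] (required: (e → (t → (t → t)))): yold is t, which is not a function with range (e → (t → (t → t))); hence sned is the functor — type (t → (e → (t → (t → t)))).

(t → (e → (t → (t → t))))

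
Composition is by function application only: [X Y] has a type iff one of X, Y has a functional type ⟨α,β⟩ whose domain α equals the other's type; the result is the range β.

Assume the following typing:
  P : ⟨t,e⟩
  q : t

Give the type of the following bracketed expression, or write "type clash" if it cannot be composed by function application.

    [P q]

At [P q], P : ⟨t,e⟩ takes q : t, giving e.

e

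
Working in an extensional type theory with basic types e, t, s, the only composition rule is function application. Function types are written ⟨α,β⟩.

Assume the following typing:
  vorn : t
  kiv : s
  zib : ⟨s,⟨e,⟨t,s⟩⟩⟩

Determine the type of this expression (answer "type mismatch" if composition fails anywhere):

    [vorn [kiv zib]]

[kiv zib]: zib is ⟨s,⟨e,⟨t,s⟩⟩⟩, kiv is s; result ⟨e,⟨t,s⟩⟩.
At [vorn [kiv zib]]: neither t nor ⟨e,⟨t,s⟩⟩ can take the other as argument; the node is ill-typed.

type mismatch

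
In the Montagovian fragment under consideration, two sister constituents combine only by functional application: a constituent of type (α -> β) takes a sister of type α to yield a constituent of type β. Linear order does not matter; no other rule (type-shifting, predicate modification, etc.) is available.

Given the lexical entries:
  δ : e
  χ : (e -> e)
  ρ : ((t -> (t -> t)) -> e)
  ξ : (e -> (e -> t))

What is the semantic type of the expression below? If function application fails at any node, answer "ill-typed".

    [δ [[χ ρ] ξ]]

[χ ρ]: (e -> e) and ((t -> (t -> t)) -> e) cannot combine by function application — type clash.

ill-typed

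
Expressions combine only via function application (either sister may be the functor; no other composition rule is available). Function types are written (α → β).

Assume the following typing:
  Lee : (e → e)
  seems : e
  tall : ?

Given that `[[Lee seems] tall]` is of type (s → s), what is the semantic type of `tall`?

At [[Lee seems] tall] (required: (s → s)): [Lee seems] is e, which is not a function with range (s → s); hence tall is the functor — type (e → (s → s)).

(e → (s → s))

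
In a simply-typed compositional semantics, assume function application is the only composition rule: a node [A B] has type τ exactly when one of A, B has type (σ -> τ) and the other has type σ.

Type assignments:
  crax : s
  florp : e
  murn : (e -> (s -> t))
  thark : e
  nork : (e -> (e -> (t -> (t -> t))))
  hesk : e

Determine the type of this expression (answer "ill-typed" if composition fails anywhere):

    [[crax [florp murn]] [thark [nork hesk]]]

(t -> t)

[florp murn]: murn is (e -> (s -> t)), florp is e; result (s -> t).
[crax [florp murn]]: [florp murn] is (s -> t), crax is s; result t.
[nork hesk]: nork is (e -> (e -> (t -> (t -> t)))), hesk is e; result (e -> (t -> (t -> t))).
[thark [nork hesk]]: [nork hesk] is (e -> (t -> (t -> t))), thark is e; result (t -> (t -> t)).
[[crax [florp murn]] [thark [nork hesk]]]: [thark [nork hesk]] is (t -> (t -> t)), [crax [florp murn]] is t; result (t -> t).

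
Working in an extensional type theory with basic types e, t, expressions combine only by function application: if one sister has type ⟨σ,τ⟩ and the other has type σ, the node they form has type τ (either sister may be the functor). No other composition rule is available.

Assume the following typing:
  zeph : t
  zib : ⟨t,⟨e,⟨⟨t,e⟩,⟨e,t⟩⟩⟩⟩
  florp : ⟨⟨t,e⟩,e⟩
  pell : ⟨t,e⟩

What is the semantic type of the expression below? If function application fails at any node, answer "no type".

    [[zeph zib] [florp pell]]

⟨⟨t,e⟩,⟨e,t⟩⟩

[zeph zib]: ⟨t,⟨e,⟨⟨t,e⟩,⟨e,t⟩⟩⟩⟩ applied to t yields ⟨e,⟨⟨t,e⟩,⟨e,t⟩⟩⟩.
[florp pell]: ⟨⟨t,e⟩,e⟩ applied to ⟨t,e⟩ yields e.
[[zeph zib] [florp pell]]: ⟨e,⟨⟨t,e⟩,⟨e,t⟩⟩⟩ applied to e yields ⟨⟨t,e⟩,⟨e,t⟩⟩.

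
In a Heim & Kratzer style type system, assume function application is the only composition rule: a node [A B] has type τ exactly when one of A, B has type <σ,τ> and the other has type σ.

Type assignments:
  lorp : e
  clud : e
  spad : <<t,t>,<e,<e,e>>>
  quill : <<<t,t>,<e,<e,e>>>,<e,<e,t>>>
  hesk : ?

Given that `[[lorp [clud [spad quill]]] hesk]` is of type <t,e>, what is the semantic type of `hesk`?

For [[lorp [clud [spad quill]]] hesk] to have type <t,e> with [lorp [clud [spad quill]]] of type t, hesk must be the function: hesk : <t,<t,e>>.

<t,<t,e>>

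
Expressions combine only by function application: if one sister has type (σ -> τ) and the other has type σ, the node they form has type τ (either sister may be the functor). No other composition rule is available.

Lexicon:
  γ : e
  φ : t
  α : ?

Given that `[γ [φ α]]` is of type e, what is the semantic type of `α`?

At [γ [φ α]] (required: e): γ is e, which is not a function with range e; hence [φ α] is the functor — type (e -> e).
At [φ α] (required: (e -> e)): φ is t, which is not a function with range (e -> e); hence α is the functor — type (t -> (e -> e)).

(t -> (e -> e))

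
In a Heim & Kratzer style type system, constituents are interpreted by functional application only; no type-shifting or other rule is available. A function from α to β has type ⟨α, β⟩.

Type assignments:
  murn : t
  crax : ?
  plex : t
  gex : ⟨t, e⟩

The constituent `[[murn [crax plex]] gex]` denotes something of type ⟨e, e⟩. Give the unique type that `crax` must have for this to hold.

⟨t, ⟨t, ⟨⟨t, e⟩, ⟨e, e⟩⟩⟩⟩

[[murn [crax plex]] gex] is required to be ⟨e, e⟩. gex : ⟨t, e⟩ cannot yield ⟨e, e⟩ as functor, so [murn [crax plex]] : ⟨⟨t, e⟩, ⟨e, e⟩⟩.
[murn [crax plex]] is required to be ⟨⟨t, e⟩, ⟨e, e⟩⟩. murn : t cannot yield ⟨⟨t, e⟩, ⟨e, e⟩⟩ as functor, so [crax plex] : ⟨t, ⟨⟨t, e⟩, ⟨e, e⟩⟩⟩.
[crax plex] is required to be ⟨t, ⟨⟨t, e⟩, ⟨e, e⟩⟩⟩. plex : t cannot yield ⟨t, ⟨⟨t, e⟩, ⟨e, e⟩⟩⟩ as functor, so crax : ⟨t, ⟨t, ⟨⟨t, e⟩, ⟨e, e⟩⟩⟩⟩.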